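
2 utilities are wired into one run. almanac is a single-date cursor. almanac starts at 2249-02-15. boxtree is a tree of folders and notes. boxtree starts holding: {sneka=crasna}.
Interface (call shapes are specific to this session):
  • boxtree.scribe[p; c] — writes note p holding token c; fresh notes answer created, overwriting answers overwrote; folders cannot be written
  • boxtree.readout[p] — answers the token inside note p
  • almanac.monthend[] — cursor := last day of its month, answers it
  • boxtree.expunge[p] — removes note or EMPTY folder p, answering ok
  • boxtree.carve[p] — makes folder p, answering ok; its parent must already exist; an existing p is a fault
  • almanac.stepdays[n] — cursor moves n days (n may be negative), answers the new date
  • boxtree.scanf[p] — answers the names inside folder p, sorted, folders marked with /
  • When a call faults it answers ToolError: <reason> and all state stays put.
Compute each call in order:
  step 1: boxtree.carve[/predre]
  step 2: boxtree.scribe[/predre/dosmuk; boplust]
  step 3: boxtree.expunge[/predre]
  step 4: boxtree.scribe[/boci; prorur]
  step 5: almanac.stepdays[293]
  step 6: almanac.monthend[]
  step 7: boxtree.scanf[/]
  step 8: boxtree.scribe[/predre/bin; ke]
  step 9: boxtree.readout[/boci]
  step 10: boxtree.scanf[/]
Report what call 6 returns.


Answer: 2249-12-31

Derivation:
;; 1. carve(p: /predre) : ok
;; 2. scribe(p: /predre/dosmuk, c: boplust) : created
;; 3. expunge(p: /predre) : ToolError: not empty
;; 4. scribe(p: /boci, c: prorur) : created
;; 5. stepdays(n: 293) : 2249-12-05
;; 6. monthend() : 2249-12-31
;; 7. scanf(p: /) : [boci, predre/, sneka]
;; 8. scribe(p: /predre/bin, c: ke) : created
;; 9. readout(p: /boci) : prorur
;; 10. scanf(p: /) : [boci, predre/, sneka]


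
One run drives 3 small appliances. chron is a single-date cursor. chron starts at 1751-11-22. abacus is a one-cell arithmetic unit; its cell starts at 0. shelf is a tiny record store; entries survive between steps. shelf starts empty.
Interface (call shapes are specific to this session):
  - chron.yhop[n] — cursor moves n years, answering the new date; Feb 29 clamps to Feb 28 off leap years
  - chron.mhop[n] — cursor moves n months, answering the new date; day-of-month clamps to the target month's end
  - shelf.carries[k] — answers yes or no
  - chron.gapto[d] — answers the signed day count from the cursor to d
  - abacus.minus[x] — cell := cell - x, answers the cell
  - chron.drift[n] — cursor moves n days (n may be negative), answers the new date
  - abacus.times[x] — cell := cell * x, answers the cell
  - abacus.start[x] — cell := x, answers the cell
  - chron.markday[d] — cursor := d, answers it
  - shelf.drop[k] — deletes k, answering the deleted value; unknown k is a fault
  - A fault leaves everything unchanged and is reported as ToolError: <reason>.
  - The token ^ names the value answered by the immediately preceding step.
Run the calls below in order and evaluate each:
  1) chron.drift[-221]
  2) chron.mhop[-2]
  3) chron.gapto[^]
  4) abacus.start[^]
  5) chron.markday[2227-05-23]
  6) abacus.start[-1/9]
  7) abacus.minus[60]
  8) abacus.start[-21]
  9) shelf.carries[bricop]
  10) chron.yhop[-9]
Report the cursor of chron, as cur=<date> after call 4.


Answer: cur=1751-02-15

Derivation:
Step: chron.drift[n=-221]
Result: 1751-04-15
Step: chron.mhop[n=-2]
Result: 1751-02-15
Step: chron.gapto[d=^]
Result: 0
Step: abacus.start[x=^]
Result: 0
Step: chron.markday[d=2227-05-23]
Result: 2227-05-23
Step: abacus.start[x=-1/9]
Result: -1/9
Step: abacus.minus[x=60]
Result: -541/9
Step: abacus.start[x=-21]
Result: -21
Step: shelf.carries[k=bricop]
Result: no
Step: chron.yhop[n=-9]
Result: 2218-05-23


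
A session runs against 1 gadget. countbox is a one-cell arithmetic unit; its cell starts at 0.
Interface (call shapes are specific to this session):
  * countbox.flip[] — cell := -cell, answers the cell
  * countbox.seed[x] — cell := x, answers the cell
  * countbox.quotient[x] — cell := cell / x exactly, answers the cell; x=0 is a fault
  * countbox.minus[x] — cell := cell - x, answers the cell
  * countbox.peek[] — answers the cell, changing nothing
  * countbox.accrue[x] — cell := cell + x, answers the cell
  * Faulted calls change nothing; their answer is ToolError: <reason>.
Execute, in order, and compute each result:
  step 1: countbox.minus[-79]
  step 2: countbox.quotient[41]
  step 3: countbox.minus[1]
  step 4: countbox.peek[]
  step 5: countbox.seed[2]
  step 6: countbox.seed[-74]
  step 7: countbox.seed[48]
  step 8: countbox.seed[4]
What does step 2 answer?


Answer: 79/41

Derivation:
Using countbox.minus(x=-79), and get 79.
I try countbox.quotient(x=41), — result: 79/41.
Next I call countbox.minus(x=1), — result: 38/41.
I use countbox.peek(), — result: 38/41.
Then countbox.seed(x=2), yielding 2.
Next I call countbox.seed(x=-74), yielding -74.
I call countbox.seed(x=48), giving 48.
Now I run countbox.seed(x=4), and get 4.


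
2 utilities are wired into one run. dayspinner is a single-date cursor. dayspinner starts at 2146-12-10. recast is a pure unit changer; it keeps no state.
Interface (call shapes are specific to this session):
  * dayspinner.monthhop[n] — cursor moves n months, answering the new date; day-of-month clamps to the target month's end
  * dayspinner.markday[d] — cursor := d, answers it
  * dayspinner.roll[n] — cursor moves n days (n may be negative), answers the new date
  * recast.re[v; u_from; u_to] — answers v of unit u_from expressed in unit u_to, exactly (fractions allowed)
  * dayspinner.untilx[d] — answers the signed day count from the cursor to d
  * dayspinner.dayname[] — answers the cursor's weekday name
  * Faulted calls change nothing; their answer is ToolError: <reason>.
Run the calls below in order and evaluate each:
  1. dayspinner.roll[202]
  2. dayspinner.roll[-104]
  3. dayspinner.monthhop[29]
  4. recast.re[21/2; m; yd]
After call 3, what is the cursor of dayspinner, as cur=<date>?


Answer: cur=2149-08-18

Derivation:
Do: roll[n: 202]
See: 2147-06-30
Do: roll[n: -104]
See: 2147-03-18
Do: monthhop[n: 29]
See: 2149-08-18
Do: re[v: 21/2; u_from: m; u_to: yd]
See: 4375/381


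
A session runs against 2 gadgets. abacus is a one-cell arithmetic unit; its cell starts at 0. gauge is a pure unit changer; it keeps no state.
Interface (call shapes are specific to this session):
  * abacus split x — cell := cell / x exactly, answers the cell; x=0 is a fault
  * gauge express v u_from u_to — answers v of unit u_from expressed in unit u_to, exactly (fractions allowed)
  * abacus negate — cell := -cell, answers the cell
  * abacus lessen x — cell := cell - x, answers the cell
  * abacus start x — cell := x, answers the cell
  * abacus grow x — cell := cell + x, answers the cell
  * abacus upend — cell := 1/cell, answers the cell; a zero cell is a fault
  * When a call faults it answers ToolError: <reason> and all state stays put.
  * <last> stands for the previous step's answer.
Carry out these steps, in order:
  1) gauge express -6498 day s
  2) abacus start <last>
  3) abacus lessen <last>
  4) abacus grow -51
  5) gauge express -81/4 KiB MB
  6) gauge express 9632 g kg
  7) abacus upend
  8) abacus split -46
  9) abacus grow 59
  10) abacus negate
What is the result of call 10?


Answer: -138415/2346

Derivation:
Act: gauge express[v=-6498; u_from=day; u_to=s]
Obs: -561427200
Act: abacus start[x=<last>]
Obs: -561427200
Act: abacus lessen[x=<last>]
Obs: 0
Act: abacus grow[x=-51]
Obs: -51
Act: gauge express[v=-81/4; u_from=KiB; u_to=MB]
Obs: -324/15625
Act: gauge express[v=9632; u_from=g; u_to=kg]
Obs: 1204/125
Act: abacus upend[]
Obs: -1/51
Act: abacus split[x=-46]
Obs: 1/2346
Act: abacus grow[x=59]
Obs: 138415/2346
Act: abacus negate[]
Obs: -138415/2346


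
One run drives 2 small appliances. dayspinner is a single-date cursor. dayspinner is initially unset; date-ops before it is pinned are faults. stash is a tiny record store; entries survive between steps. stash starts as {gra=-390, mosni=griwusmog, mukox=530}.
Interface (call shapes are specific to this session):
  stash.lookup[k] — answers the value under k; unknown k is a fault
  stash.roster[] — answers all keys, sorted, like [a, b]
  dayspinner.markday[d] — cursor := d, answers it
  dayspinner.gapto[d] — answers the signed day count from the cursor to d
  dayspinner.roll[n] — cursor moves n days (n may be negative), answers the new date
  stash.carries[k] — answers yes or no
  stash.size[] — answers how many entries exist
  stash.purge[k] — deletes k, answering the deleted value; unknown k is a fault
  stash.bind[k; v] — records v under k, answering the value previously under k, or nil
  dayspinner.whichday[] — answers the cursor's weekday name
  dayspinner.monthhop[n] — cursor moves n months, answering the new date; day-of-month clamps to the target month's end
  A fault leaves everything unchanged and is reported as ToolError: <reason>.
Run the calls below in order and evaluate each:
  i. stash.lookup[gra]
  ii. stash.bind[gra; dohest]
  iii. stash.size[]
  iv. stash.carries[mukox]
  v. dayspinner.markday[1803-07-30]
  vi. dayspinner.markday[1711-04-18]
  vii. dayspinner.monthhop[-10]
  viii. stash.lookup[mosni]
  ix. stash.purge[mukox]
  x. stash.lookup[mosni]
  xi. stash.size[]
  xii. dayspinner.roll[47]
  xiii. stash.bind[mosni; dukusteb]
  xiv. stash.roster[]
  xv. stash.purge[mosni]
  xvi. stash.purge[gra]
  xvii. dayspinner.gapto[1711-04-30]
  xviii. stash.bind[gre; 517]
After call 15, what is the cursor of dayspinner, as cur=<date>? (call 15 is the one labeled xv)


Answer: cur=1710-08-04

Derivation:
·→ stash.lookup(gra)
·← -390
·→ stash.bind(gra, dohest)
·← -390
·→ stash.size()
·← 3
·→ stash.carries(mukox)
·← yes
·→ dayspinner.markday(1803-07-30)
·← 1803-07-30
·→ dayspinner.markday(1711-04-18)
·← 1711-04-18
·→ dayspinner.monthhop(-10)
·← 1710-06-18
·→ stash.lookup(mosni)
·← griwusmog
·→ stash.purge(mukox)
·← 530
·→ stash.lookup(mosni)
·← griwusmog
·→ stash.size()
·← 2
·→ dayspinner.roll(47)
·← 1710-08-04
·→ stash.bind(mosni, dukusteb)
·← griwusmog
·→ stash.roster()
·← [gra, mosni]
·→ stash.purge(mosni)
·← dukusteb
·→ stash.purge(gra)
·← dohest
·→ dayspinner.gapto(1711-04-30)
·← 269
·→ stash.bind(gre, 517)
·← nil


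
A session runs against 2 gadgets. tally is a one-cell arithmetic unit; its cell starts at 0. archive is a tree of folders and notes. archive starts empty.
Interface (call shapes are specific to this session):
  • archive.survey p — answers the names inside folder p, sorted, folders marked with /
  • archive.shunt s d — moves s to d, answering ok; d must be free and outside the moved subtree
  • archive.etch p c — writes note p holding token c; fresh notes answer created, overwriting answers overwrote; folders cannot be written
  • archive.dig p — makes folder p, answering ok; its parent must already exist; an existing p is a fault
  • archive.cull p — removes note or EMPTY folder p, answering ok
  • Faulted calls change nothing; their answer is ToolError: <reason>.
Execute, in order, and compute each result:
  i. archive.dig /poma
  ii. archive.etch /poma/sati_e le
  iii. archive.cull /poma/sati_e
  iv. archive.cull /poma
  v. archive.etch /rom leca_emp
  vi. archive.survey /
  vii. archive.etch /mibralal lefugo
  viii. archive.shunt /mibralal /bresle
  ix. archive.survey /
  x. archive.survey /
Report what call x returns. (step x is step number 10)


Answer: [bresle, rom]

Derivation:
% dig(/poma) => ok
% etch(/poma/sati_e, le) => created
% cull(/poma/sati_e) => ok
% cull(/poma) => ok
% etch(/rom, leca_emp) => created
% survey(/) => [rom]
% etch(/mibralal, lefugo) => created
% shunt(/mibralal, /bresle) => ok
% survey(/) => [bresle, rom]
% survey(/) => [bresle, rom]


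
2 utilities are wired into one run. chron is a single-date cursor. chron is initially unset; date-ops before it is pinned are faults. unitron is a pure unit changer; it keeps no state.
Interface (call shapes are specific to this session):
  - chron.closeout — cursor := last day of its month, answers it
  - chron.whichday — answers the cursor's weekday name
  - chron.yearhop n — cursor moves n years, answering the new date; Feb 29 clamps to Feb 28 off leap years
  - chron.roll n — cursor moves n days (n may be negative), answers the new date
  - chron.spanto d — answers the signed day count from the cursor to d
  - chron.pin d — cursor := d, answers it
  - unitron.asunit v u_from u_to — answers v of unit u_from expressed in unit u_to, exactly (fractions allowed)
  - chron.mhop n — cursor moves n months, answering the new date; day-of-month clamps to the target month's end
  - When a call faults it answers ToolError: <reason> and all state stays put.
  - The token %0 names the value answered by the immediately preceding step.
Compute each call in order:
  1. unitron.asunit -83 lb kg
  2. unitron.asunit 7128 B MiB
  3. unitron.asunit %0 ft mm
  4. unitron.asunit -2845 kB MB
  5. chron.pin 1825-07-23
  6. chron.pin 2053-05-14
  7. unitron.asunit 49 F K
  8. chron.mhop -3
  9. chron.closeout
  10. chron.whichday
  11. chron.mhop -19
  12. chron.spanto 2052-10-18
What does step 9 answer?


Answer: 2053-02-28

Derivation:
% unitron.asunit(-83, lb, kg) ~> -3764816671/100000000
% unitron.asunit(7128, B, MiB) ~> 891/131072
% unitron.asunit(%0, ft, mm) ~> 339471/163840
% unitron.asunit(-2845, kB, MB) ~> -569/200
% chron.pin(1825-07-23) ~> 1825-07-23
% chron.pin(2053-05-14) ~> 2053-05-14
% unitron.asunit(49, F, K) ~> 50867/180
% chron.mhop(-3) ~> 2053-02-14
% chron.closeout() ~> 2053-02-28
% chron.whichday() ~> Friday
% chron.mhop(-19) ~> 2051-07-28
% chron.spanto(2052-10-18) ~> 448


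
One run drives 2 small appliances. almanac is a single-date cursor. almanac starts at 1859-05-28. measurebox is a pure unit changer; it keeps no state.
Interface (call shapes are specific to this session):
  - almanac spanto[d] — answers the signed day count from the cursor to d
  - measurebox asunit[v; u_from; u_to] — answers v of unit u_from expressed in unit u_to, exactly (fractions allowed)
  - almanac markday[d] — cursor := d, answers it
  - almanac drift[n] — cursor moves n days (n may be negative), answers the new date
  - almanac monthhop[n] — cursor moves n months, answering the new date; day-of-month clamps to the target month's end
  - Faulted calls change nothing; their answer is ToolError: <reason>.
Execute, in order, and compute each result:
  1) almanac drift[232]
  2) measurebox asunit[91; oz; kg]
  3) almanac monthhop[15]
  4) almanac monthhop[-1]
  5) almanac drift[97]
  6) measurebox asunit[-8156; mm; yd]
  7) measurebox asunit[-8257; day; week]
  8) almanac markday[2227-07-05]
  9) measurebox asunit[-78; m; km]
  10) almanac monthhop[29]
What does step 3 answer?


Answer: 1861-04-15

Derivation:
>>> almanac drift n: 232
= 1860-01-15
>>> measurebox asunit v: 91 u_from: oz u_to: kg
= 4127690567/1600000000
>>> almanac monthhop n: 15
= 1861-04-15
>>> almanac monthhop n: -1
= 1861-03-15
>>> almanac drift n: 97
= 1861-06-20
>>> measurebox asunit v: -8156 u_from: mm u_to: yd
= -10195/1143
>>> measurebox asunit v: -8257 u_from: day u_to: week
= -8257/7
>>> almanac markday d: 2227-07-05
= 2227-07-05
>>> measurebox asunit v: -78 u_from: m u_to: km
= -39/500
>>> almanac monthhop n: 29
= 2229-12-05


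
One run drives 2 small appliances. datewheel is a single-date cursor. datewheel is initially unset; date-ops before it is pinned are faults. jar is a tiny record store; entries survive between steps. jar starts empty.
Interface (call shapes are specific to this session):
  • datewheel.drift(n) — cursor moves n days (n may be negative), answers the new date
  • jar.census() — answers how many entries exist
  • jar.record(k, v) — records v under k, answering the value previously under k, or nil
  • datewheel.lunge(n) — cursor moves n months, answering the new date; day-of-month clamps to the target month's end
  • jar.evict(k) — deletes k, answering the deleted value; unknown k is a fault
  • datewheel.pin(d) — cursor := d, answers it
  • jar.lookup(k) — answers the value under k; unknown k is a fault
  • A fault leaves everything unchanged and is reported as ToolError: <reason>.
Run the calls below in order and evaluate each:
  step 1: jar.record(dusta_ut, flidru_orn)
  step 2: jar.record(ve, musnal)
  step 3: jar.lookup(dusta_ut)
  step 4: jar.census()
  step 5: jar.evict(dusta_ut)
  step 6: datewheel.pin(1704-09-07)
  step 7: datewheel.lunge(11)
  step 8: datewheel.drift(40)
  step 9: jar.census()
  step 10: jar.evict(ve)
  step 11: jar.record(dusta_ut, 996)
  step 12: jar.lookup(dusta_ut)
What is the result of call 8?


$ jar.record k='dusta_ut' v='flidru_orn'
[out] nil
$ jar.record k='ve' v='musnal'
[out] nil
$ jar.lookup k='dusta_ut'
[out] flidru_orn
$ jar.census
[out] 2
$ jar.evict k='dusta_ut'
[out] flidru_orn
$ datewheel.pin d='1704-09-07'
[out] 1704-09-07
$ datewheel.lunge n='11'
[out] 1705-08-07
$ datewheel.drift n='40'
[out] 1705-09-16
$ jar.census
[out] 1
$ jar.evict k='ve'
[out] musnal
$ jar.record k='dusta_ut' v='996'
[out] nil
$ jar.lookup k='dusta_ut'
[out] 996

Answer: 1705-09-16


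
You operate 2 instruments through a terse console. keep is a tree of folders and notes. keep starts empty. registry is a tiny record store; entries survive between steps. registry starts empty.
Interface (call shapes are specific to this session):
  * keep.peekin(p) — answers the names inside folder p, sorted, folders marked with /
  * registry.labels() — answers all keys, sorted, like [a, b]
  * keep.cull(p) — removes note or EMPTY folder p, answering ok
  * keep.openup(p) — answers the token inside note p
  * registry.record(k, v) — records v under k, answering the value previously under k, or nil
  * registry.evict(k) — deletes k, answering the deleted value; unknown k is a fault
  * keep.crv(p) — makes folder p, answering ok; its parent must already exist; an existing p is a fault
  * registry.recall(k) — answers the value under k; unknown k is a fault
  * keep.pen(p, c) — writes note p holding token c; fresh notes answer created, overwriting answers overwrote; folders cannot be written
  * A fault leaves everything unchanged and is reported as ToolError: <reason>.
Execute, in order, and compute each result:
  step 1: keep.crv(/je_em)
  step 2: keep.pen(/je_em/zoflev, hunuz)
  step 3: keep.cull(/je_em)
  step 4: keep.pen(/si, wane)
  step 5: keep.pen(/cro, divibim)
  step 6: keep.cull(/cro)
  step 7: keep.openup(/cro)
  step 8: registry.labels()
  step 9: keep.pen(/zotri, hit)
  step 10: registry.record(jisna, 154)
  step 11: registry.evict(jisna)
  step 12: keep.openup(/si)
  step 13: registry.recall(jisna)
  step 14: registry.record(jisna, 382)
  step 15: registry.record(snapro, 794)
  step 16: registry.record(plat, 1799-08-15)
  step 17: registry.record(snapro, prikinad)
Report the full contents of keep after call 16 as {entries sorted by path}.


Answer: {je_em/, je_em/zoflev=hunuz, si=wane, zotri=hit}

Derivation:
! 1. keep.crv(p: /je_em) -> ok
! 2. keep.pen(p: /je_em/zoflev, c: hunuz) -> created
! 3. keep.cull(p: /je_em) -> ToolError: not empty
! 4. keep.pen(p: /si, c: wane) -> created
! 5. keep.pen(p: /cro, c: divibim) -> created
! 6. keep.cull(p: /cro) -> ok
! 7. keep.openup(p: /cro) -> ToolError: not found
! 8. registry.labels() -> []
! 9. keep.pen(p: /zotri, c: hit) -> created
! 10. registry.record(k: jisna, v: 154) -> nil
! 11. registry.evict(k: jisna) -> 154
! 12. keep.openup(p: /si) -> wane
! 13. registry.recall(k: jisna) -> ToolError: no such key jisna
! 14. registry.record(k: jisna, v: 382) -> nil
! 15. registry.record(k: snapro, v: 794) -> nil
! 16. registry.record(k: plat, v: 1799-08-15) -> nil
! 17. registry.record(k: snapro, v: prikinad) -> 794


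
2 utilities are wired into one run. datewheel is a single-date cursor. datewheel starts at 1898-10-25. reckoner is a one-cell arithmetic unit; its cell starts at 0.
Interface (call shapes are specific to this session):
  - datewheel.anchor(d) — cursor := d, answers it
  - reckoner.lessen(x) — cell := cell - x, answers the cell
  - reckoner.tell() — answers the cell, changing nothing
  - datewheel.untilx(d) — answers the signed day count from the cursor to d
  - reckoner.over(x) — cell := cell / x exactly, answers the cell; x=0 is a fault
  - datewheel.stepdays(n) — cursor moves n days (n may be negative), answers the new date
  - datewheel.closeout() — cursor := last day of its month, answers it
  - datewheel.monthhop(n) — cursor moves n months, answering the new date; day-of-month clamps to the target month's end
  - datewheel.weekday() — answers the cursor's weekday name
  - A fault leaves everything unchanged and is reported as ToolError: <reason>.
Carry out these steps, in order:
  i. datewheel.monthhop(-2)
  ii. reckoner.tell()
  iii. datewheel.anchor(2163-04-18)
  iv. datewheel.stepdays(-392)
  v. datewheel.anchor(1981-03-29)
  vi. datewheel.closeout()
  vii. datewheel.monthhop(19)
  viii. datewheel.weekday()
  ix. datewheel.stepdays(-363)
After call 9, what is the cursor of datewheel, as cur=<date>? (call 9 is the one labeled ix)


Answer: cur=1981-11-02

Derivation:
-> monthhop(-2)
<- 1898-08-25
-> tell()
<- 0
-> anchor(2163-04-18)
<- 2163-04-18
-> stepdays(-392)
<- 2162-03-22
-> anchor(1981-03-29)
<- 1981-03-29
-> closeout()
<- 1981-03-31
-> monthhop(19)
<- 1982-10-31
-> weekday()
<- Sunday
-> stepdays(-363)
<- 1981-11-02


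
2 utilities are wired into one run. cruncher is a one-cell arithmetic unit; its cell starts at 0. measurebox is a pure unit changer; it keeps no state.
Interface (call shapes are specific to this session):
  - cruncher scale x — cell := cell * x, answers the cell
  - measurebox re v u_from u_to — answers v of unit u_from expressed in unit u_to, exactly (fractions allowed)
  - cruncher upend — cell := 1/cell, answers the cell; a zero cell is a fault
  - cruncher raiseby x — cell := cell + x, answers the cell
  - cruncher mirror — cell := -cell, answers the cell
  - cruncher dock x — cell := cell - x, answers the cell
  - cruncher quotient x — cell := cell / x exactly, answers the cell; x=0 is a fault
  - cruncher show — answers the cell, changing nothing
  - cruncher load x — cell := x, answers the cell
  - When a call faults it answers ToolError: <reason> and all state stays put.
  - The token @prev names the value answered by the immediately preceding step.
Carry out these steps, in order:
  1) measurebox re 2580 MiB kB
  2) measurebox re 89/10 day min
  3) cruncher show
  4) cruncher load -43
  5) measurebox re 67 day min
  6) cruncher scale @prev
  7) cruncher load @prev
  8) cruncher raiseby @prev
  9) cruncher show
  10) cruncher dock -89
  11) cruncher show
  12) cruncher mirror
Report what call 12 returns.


Answer: 8297191

Derivation:
==> measurebox re(v: 2580, u_from: MiB, u_to: kB)
<== 67633152/25
==> measurebox re(v: 89/10, u_from: day, u_to: min)
<== 12816
==> cruncher show()
<== 0
==> cruncher load(x: -43)
<== -43
==> measurebox re(v: 67, u_from: day, u_to: min)
<== 96480
==> cruncher scale(x: @prev)
<== -4148640
==> cruncher load(x: @prev)
<== -4148640
==> cruncher raiseby(x: @prev)
<== -8297280
==> cruncher show()
<== -8297280
==> cruncher dock(x: -89)
<== -8297191
==> cruncher show()
<== -8297191
==> cruncher mirror()
<== 8297191


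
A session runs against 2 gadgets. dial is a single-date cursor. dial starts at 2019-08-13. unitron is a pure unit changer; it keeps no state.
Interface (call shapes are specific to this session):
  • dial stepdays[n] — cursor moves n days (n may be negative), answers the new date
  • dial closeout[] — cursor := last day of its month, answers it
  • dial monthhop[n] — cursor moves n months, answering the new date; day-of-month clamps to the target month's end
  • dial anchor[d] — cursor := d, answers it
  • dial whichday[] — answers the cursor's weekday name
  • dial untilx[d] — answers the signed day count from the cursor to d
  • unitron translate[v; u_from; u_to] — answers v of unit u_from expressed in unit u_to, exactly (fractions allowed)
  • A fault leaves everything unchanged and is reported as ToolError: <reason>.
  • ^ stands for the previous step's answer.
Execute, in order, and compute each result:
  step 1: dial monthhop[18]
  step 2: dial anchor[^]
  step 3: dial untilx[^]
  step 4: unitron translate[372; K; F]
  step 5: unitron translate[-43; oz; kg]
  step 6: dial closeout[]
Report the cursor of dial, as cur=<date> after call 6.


Answer: cur=2021-02-28

Derivation:
Using dial monthhop with n='18', yielding 2021-02-13.
Then dial anchor with d='^', — result: 2021-02-13.
Using dial untilx with d='^', which returns 0.
Next I call unitron translate with v='372', u_from='K', u_to='F', and observe 20993/100.
I use unitron translate with v='-43', u_from='oz', u_to='kg', which returns -1950447191/1600000000.
Then dial closeout(), and observe 2021-02-28.


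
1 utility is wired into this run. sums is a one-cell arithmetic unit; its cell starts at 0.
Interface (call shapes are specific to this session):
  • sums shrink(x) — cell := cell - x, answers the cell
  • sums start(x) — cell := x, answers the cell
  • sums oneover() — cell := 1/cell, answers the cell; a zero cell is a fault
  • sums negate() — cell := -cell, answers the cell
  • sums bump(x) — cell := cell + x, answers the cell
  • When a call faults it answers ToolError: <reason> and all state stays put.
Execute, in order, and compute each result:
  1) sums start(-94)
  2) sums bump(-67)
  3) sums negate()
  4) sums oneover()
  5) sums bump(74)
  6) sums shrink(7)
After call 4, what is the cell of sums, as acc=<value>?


Answer: acc=1/161

Derivation:
Invoking sums start using -94, and get -94.
I try sums bump using -67, and get -161.
I invoke sums negate(): 161.
Now I run sums oneover: 1/161.
I call sums bump using 74, which returns 11915/161.
I try sums shrink using 7, and observe 10788/161.


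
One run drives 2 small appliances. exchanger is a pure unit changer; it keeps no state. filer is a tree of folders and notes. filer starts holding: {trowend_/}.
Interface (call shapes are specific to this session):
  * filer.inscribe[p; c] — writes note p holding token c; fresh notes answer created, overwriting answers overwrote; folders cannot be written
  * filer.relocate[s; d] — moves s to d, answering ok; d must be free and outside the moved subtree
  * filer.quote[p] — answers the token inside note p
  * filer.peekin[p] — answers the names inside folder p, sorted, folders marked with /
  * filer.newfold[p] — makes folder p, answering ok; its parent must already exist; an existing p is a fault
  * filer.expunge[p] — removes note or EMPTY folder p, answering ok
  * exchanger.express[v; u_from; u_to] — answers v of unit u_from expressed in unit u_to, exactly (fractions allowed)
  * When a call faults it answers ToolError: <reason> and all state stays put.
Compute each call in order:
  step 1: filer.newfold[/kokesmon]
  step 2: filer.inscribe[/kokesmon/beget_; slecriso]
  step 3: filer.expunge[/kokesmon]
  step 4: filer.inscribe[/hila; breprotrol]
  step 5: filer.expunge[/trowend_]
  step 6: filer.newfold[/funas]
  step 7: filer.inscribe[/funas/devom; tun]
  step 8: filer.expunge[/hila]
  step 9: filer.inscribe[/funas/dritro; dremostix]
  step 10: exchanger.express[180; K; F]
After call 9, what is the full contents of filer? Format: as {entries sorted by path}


Step: filer.newfold[/kokesmon]
Result: ok
Step: filer.inscribe[/kokesmon/beget_; slecriso]
Result: created
Step: filer.expunge[/kokesmon]
Result: ToolError: not empty
Step: filer.inscribe[/hila; breprotrol]
Result: created
Step: filer.expunge[/trowend_]
Result: ok
Step: filer.newfold[/funas]
Result: ok
Step: filer.inscribe[/funas/devom; tun]
Result: created
Step: filer.expunge[/hila]
Result: ok
Step: filer.inscribe[/funas/dritro; dremostix]
Result: created
Step: exchanger.express[180; K; F]
Result: -13567/100

Answer: {funas/, funas/devom=tun, funas/dritro=dremostix, kokesmon/, kokesmon/beget_=slecriso}


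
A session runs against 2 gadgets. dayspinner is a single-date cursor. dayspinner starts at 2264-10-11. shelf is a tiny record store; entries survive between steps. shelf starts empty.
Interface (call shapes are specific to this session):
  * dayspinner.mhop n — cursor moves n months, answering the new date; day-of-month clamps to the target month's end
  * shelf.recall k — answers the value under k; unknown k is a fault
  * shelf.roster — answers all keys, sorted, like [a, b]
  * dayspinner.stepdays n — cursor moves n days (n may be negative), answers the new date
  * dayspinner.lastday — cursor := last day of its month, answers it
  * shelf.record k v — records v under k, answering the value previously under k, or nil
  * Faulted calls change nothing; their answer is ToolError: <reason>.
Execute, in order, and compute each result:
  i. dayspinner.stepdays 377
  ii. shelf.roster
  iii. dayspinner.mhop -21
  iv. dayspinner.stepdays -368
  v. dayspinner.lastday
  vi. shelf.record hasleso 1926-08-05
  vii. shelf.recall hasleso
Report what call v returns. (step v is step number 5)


Answer: 2263-01-31

Derivation:
>> stepdays(377)
<< 2265-10-23
>> roster()
<< []
>> mhop(-21)
<< 2264-01-23
>> stepdays(-368)
<< 2263-01-20
>> lastday()
<< 2263-01-31
>> record(hasleso, 1926-08-05)
<< nil
>> recall(hasleso)
<< 1926-08-05


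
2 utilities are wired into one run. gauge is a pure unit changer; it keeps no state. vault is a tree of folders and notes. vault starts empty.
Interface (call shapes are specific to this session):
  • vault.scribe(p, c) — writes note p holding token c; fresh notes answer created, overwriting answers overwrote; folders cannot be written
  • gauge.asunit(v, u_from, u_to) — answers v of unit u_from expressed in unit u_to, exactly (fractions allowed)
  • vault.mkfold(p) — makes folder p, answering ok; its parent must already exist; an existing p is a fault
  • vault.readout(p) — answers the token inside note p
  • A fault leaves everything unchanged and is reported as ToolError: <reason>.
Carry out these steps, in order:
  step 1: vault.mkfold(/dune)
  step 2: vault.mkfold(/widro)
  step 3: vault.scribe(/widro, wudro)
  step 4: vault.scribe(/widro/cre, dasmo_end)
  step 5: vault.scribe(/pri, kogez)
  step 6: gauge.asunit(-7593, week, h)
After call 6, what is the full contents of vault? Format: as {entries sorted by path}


~$ vault.mkfold p→/dune
  ok
~$ vault.mkfold p→/widro
  ok
~$ vault.scribe p→/widro c→wudro
  ToolError: is a directory
~$ vault.scribe p→/widro/cre c→dasmo_end
  created
~$ vault.scribe p→/pri c→kogez
  created
~$ gauge.asunit v→-7593 u_from→week u_to→h
  -1275624

Answer: {dune/, pri=kogez, widro/, widro/cre=dasmo_end}


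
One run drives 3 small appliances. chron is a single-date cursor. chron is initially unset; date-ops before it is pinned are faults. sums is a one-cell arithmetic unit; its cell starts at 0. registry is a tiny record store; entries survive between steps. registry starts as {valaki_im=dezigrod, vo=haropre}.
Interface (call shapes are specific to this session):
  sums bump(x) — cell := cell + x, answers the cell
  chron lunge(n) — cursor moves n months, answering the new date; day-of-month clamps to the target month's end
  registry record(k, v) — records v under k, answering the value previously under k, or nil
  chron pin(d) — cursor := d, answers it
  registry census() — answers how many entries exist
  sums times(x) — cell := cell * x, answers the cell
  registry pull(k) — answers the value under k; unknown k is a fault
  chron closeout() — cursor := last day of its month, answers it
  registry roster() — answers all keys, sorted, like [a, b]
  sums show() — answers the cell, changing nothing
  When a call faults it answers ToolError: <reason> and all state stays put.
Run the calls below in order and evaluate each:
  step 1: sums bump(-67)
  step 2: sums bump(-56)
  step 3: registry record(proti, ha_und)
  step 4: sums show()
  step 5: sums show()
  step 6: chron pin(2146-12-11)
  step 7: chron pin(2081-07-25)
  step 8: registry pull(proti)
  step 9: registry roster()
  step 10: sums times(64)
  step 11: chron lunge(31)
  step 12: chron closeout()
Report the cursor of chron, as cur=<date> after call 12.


Answer: cur=2084-02-29

Derivation:
Using sums bump passing x='-67', and get -67.
Using sums bump passing x='-56': -123.
Then registry record passing k='proti', v='ha_und', and get nil.
Using sums show, which returns -123.
Then sums show(), yielding -123.
I run chron pin passing d='2146-12-11', yielding 2146-12-11.
Then chron pin passing d='2081-07-25', which returns 2081-07-25.
I invoke registry pull passing k='proti', — result: ha_und.
I use registry roster, and get [proti, valaki_im, vo].
I run sums times passing x='64', and see -7872.
Using chron lunge passing n='31', → 2084-02-25.
Now I run chron closeout(): 2084-02-29.


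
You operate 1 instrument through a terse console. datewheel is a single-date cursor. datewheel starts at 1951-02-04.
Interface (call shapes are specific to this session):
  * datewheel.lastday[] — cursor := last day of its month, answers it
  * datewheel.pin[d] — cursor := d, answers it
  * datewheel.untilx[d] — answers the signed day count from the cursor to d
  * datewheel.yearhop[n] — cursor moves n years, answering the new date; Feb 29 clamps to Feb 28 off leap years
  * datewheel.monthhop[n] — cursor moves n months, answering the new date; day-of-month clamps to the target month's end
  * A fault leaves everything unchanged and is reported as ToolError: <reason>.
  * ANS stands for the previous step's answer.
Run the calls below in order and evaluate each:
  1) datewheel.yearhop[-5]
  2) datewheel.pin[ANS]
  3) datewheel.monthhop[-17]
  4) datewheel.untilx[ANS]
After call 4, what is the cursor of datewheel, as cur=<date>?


Answer: cur=1944-09-04

Derivation:
[in] datewheel.yearhop n=-5
:: 1946-02-04
[in] datewheel.pin d=ANS
:: 1946-02-04
[in] datewheel.monthhop n=-17
:: 1944-09-04
[in] datewheel.untilx d=ANS
:: 0


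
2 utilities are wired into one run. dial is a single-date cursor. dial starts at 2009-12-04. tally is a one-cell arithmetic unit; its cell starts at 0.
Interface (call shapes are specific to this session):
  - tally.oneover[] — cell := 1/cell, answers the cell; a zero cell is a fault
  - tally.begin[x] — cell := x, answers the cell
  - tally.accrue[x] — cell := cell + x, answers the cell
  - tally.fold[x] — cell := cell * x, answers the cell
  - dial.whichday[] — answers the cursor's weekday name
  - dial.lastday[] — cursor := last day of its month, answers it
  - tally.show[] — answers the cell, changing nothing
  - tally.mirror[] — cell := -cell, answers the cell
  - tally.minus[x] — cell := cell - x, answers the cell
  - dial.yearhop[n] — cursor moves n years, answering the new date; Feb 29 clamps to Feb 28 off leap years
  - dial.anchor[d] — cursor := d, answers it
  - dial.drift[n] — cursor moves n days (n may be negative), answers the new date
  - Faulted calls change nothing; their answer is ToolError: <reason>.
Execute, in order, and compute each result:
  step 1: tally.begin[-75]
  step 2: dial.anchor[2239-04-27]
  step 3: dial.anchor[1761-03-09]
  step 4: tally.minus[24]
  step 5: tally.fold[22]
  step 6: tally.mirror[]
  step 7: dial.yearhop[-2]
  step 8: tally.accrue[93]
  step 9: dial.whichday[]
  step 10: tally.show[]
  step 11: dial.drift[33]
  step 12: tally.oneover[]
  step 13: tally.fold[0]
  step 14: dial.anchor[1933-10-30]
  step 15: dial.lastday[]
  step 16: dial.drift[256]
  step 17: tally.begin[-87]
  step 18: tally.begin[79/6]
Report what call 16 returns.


Answer: 1934-07-14

Derivation:
Now I run tally.begin passing x: -75, and see -75.
Invoking dial.anchor passing d: 2239-04-27, giving 2239-04-27.
Using dial.anchor passing d: 1761-03-09, — result: 1761-03-09.
Calling tally.minus passing x: 24, which returns -99.
I try tally.fold passing x: 22, giving -2178.
I use tally.mirror: 2178.
Then dial.yearhop passing n: -2: 1759-03-09.
I call tally.accrue passing x: 93, and observe 2271.
Then dial.whichday, — result: Friday.
Now I run tally.show, — result: 2271.
Calling dial.drift passing n: 33, and get 1759-04-11.
Invoking tally.oneover(), and observe 1/2271.
I run tally.fold passing x: 0, yielding 0.
Using dial.anchor passing d: 1933-10-30, and get 1933-10-30.
Invoking dial.lastday(), → 1933-10-31.
Invoking dial.drift passing n: 256, giving 1934-07-14.
I try tally.begin passing x: -87, and get -87.
I invoke tally.begin passing x: 79/6, and get 79/6.


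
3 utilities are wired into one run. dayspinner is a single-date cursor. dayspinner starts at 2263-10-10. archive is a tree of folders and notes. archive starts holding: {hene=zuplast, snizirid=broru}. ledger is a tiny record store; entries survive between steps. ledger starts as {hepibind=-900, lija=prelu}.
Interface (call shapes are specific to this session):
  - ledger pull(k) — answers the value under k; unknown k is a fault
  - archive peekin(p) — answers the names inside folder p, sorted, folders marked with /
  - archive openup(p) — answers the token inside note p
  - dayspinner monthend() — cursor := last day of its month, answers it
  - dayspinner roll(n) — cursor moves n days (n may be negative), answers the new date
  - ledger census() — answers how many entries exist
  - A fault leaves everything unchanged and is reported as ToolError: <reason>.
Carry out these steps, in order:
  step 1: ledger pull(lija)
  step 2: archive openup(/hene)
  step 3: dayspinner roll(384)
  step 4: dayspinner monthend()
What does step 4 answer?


Answer: 2264-10-31

Derivation:
;; ledger pull(lija) == prelu
;; archive openup(/hene) == zuplast
;; dayspinner roll(384) == 2264-10-28
;; dayspinner monthend() == 2264-10-31


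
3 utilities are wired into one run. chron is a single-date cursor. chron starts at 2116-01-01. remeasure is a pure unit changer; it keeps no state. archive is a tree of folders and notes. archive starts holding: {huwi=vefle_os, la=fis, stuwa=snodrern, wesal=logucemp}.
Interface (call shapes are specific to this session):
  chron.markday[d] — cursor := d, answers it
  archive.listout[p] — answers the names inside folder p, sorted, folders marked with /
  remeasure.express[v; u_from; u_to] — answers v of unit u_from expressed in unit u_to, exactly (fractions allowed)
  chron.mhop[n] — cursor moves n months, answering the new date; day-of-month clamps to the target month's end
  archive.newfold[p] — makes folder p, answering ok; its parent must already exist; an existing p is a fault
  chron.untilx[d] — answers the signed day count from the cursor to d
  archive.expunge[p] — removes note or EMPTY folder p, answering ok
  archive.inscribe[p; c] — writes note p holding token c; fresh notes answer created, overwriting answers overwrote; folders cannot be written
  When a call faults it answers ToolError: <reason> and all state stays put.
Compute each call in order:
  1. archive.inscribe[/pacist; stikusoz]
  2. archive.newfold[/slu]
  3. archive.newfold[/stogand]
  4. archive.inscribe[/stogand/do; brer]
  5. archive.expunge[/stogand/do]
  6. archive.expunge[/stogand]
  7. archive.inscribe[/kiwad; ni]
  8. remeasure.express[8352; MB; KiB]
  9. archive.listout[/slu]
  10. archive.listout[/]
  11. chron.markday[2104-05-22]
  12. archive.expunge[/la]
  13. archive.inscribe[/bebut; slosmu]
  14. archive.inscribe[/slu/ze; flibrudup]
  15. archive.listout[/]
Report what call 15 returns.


Answer: [bebut, huwi, kiwad, pacist, slu/, stuwa, wesal]

Derivation:
% inscribe p: /pacist c: stikusoz
= created
% newfold p: /slu
= ok
% newfold p: /stogand
= ok
% inscribe p: /stogand/do c: brer
= created
% expunge p: /stogand/do
= ok
% expunge p: /stogand
= ok
% inscribe p: /kiwad c: ni
= created
% express v: 8352 u_from: MB u_to: KiB
= 8156250
% listout p: /slu
= []
% listout p: /
= [huwi, kiwad, la, pacist, slu/, stuwa, wesal]
% markday d: 2104-05-22
= 2104-05-22
% expunge p: /la
= ok
% inscribe p: /bebut c: slosmu
= created
% inscribe p: /slu/ze c: flibrudup
= created
% listout p: /
= [bebut, huwi, kiwad, pacist, slu/, stuwa, wesal]
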